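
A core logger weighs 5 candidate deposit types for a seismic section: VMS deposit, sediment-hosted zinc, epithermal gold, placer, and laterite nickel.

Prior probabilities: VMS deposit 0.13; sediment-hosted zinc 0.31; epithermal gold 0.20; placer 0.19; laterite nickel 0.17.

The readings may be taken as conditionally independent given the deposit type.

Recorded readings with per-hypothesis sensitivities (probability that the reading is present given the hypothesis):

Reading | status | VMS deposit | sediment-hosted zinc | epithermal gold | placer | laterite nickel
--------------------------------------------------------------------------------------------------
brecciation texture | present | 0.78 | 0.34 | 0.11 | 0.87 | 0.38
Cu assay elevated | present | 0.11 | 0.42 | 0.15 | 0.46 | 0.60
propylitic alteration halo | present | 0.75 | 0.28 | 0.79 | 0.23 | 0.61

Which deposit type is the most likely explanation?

Multiply each prior by the joint likelihood of the reading pattern:
  VMS deposit: 0.13 × 0.78 × 0.11 × 0.75 = 0.0083655
  sediment-hosted zinc: 0.31 × 0.34 × 0.42 × 0.28 = 0.012395
  epithermal gold: 0.20 × 0.11 × 0.15 × 0.79 = 0.002607
  placer: 0.19 × 0.87 × 0.46 × 0.23 = 0.017489
  laterite nickel: 0.17 × 0.38 × 0.60 × 0.61 = 0.023644
Normalizing constant Z = 0.0083655 + 0.012395 + 0.002607 + 0.017489 + 0.023644 = 0.0645.
P(VMS deposit | evidence) ≈ 0.0083655 / 0.0645 ≈ 0.130
P(sediment-hosted zinc | evidence) ≈ 0.012395 / 0.0645 ≈ 0.192
P(epithermal gold | evidence) ≈ 0.002607 / 0.0645 ≈ 0.040
P(placer | evidence) ≈ 0.017489 / 0.0645 ≈ 0.271
P(laterite nickel | evidence) ≈ 0.023644 / 0.0645 ≈ 0.367
The largest is 0.367, so laterite nickel is most probable.

laterite nickel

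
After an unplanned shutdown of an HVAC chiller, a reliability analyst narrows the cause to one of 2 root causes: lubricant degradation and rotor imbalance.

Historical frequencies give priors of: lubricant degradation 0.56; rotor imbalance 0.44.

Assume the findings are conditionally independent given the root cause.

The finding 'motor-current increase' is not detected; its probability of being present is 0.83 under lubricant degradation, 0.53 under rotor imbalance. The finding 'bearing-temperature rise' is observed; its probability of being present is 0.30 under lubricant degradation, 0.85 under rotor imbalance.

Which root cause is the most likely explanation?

For each hypothesis, the unnormalized posterior weight is prior × product of the finding likelihoods (using 1 − P(present | H) for each absent finding):
  lubricant degradation: 0.56 × (1 − 0.83) × 0.30 = 0.02856
  rotor imbalance: 0.44 × (1 − 0.53) × 0.85 = 0.17578
Marginal likelihood of the evidence = 0.20434.
P(lubricant degradation | evidence) ≈ 0.02856 / 0.20434 ≈ 0.140
P(rotor imbalance | evidence) ≈ 0.17578 / 0.20434 ≈ 0.860
The largest is 0.860, so rotor imbalance is most probable.

rotor imbalance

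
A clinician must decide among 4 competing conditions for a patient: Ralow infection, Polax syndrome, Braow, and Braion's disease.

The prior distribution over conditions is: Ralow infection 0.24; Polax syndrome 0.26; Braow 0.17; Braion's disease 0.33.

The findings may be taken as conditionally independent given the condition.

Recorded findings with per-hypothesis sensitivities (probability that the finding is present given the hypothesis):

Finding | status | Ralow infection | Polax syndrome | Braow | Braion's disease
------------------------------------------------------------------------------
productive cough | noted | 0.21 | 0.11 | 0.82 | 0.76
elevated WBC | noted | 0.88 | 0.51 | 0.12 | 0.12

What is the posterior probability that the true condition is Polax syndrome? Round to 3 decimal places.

0.138

By Bayes' rule with conditional independence, the unnormalized weight for each hypothesis is prior × ∏ likelihoods:
  Ralow infection: 0.24 × 0.21 × 0.88 = 0.044352
  Polax syndrome: 0.26 × 0.11 × 0.51 = 0.014586
  Braow: 0.17 × 0.82 × 0.12 = 0.016728
  Braion's disease: 0.33 × 0.76 × 0.12 = 0.030096
Marginal likelihood of the evidence = 0.10576.
P(Polax syndrome | evidence) = 0.014586 / 0.10576 ≈ 0.138.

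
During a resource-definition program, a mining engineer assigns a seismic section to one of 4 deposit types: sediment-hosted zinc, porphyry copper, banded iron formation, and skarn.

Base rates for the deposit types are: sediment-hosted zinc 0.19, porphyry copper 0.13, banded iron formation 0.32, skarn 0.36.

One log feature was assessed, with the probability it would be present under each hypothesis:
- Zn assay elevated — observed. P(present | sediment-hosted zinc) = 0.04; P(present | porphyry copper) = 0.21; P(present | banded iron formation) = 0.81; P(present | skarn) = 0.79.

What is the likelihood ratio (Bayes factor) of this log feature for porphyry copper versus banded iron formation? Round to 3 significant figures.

Likelihood of this log feature under each hypothesis:
  porphyry copper: 0.21
  banded iron formation: 0.81
Bayes factor = 0.21 / 0.81 ≈ 0.259

0.259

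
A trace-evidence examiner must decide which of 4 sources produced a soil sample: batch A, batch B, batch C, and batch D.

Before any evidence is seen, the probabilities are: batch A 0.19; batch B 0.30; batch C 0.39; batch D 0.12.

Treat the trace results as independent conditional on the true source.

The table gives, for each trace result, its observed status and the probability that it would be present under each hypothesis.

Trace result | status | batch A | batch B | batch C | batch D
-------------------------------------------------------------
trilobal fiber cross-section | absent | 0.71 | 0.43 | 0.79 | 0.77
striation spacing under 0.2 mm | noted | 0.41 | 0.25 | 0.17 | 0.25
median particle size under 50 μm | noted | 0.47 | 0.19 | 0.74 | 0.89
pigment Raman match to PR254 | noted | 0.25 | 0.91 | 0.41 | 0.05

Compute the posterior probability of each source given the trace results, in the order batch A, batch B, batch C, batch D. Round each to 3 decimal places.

For each hypothesis, the unnormalized posterior weight is prior × product of the trace result likelihoods (using 1 − P(present | H) for each absent trace result):
  batch A: 0.19 × (1 − 0.71) × 0.41 × 0.47 × 0.25 = 0.0026544
  batch B: 0.30 × (1 − 0.43) × 0.25 × 0.19 × 0.91 = 0.0073915
  batch C: 0.39 × (1 − 0.79) × 0.17 × 0.74 × 0.41 = 0.0042242
  batch D: 0.12 × (1 − 0.77) × 0.25 × 0.89 × 0.05 = 0.00030705
Marginal likelihood of the evidence = 0.014577.
P(batch A | evidence) = 0.0026544 / 0.014577 ≈ 0.182
P(batch B | evidence) = 0.0073915 / 0.014577 ≈ 0.507
P(batch C | evidence) = 0.0042242 / 0.014577 ≈ 0.290
P(batch D | evidence) = 0.00030705 / 0.014577 ≈ 0.021

0.182, 0.507, 0.290, 0.021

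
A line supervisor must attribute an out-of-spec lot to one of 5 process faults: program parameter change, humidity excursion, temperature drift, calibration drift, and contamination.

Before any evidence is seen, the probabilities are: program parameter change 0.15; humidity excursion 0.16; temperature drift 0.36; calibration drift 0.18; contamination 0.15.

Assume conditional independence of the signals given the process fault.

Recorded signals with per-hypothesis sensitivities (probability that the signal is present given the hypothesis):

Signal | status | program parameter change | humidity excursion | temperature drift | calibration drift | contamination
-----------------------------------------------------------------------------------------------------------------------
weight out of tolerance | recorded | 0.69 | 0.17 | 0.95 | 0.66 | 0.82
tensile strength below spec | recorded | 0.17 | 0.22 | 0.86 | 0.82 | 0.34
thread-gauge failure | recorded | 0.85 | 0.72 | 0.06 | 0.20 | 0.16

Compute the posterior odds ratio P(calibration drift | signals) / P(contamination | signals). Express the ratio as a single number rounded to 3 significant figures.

2.91

Unnormalized posterior weight (prior times the signal likelihoods) for each of the two hypotheses:
  calibration drift: 0.18 × 0.66 × 0.82 × 0.20 = 0.019483
  contamination: 0.15 × 0.82 × 0.34 × 0.16 = 0.0066912
Odds(calibration drift : contamination) = 0.019483 / 0.0066912 ≈ 2.91.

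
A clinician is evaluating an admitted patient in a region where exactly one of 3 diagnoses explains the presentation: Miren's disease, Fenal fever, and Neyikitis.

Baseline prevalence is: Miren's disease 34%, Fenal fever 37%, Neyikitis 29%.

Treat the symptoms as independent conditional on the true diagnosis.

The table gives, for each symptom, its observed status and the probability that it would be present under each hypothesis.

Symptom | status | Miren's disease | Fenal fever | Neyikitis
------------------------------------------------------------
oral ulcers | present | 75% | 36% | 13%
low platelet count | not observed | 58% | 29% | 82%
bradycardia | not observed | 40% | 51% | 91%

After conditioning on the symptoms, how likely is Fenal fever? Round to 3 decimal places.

0.417

By Bayes' rule with conditional independence, the unnormalized weight for each hypothesis is prior × ∏ likelihoods (using 1 − P(present | H) for each absent symptom):
  Miren's disease: 0.34 × 0.75 × (1 − 0.58) × (1 − 0.40) = 0.06426
  Fenal fever: 0.37 × 0.36 × (1 − 0.29) × (1 − 0.51) = 0.04634
  Neyikitis: 0.29 × 0.13 × (1 − 0.82) × (1 − 0.91) = 0.00061074
The unnormalized weights sum to 0.11121.
P(Fenal fever | evidence) = 0.04634 / 0.11121 ≈ 0.417.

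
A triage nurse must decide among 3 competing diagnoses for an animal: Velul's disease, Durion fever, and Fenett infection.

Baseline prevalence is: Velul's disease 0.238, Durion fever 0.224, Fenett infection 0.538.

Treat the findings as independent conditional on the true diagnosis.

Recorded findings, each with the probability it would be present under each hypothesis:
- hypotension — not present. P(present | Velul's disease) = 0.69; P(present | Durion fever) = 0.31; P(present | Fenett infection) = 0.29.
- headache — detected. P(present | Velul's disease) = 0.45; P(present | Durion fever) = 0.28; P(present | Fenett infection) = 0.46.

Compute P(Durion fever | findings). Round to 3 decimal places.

0.172

Multiply each prior by the joint likelihood of the evidence pattern (using 1 − P(present | H) for each absent finding):
  Velul's disease: 0.238 × (1 − 0.69) × 0.45 = 0.033201
  Durion fever: 0.224 × (1 − 0.31) × 0.28 = 0.043277
  Fenett infection: 0.538 × (1 − 0.29) × 0.46 = 0.17571
Marginal likelihood of the evidence = 0.25219.
P(Durion fever | evidence) = 0.043277 / 0.25219 ≈ 0.172.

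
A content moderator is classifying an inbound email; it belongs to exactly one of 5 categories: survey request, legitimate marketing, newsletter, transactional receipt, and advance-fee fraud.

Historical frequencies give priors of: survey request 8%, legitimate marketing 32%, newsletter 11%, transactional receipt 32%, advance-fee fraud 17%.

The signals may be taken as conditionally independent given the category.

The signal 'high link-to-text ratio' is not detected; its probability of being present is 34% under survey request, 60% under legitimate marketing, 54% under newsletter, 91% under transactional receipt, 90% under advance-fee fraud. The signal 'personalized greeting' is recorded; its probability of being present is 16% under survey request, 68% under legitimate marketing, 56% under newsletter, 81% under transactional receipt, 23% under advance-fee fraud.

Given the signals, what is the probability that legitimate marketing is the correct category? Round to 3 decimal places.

By Bayes' rule with conditional independence, the unnormalized weight for each hypothesis is prior × ∏ likelihoods (using 1 − P(present | H) for each absent signal):
  survey request: 0.08 × (1 − 0.34) × 0.16 = 0.008448
  legitimate marketing: 0.32 × (1 − 0.60) × 0.68 = 0.08704
  newsletter: 0.11 × (1 − 0.54) × 0.56 = 0.028336
  transactional receipt: 0.32 × (1 − 0.91) × 0.81 = 0.023328
  advance-fee fraud: 0.17 × (1 − 0.90) × 0.23 = 0.00391
The unnormalized weights sum to 0.15106.
P(legitimate marketing | evidence) = 0.08704 / 0.15106 ≈ 0.576.

0.576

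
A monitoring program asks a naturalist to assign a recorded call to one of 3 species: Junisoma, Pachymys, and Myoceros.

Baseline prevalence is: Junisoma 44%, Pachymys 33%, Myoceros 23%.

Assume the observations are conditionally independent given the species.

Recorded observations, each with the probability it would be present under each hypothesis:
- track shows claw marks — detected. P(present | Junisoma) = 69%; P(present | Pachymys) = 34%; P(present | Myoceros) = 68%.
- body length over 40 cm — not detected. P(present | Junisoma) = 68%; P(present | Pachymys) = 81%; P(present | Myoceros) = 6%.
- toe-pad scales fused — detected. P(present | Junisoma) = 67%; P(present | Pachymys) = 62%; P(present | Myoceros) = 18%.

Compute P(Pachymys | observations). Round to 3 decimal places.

For each hypothesis, the unnormalized posterior weight is prior × product of the observation likelihoods (using 1 − P(present | H) for each absent observation):
  Junisoma: 0.44 × 0.69 × (1 − 0.68) × 0.67 = 0.065092
  Pachymys: 0.33 × 0.34 × (1 − 0.81) × 0.62 = 0.013217
  Myoceros: 0.23 × 0.68 × (1 − 0.06) × 0.18 = 0.026463
Normalizing constant Z = 0.065092 + 0.013217 + 0.026463 = 0.10477.
P(Pachymys | evidence) = 0.013217 / 0.10477 ≈ 0.126.

0.126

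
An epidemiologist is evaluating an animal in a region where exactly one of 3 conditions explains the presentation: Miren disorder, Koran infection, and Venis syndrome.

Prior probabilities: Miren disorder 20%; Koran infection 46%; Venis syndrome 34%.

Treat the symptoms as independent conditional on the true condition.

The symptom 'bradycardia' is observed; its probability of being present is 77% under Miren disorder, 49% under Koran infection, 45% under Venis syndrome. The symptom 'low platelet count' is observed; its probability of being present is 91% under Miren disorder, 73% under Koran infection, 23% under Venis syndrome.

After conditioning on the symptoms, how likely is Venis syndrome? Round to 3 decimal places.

0.104

Multiply each prior by the joint likelihood of the symptom pattern:
  Miren disorder: 0.20 × 0.77 × 0.91 = 0.14014
  Koran infection: 0.46 × 0.49 × 0.73 = 0.16454
  Venis syndrome: 0.34 × 0.45 × 0.23 = 0.03519
Normalizing constant Z = 0.14014 + 0.16454 + 0.03519 = 0.33987.
P(Venis syndrome | evidence) = 0.03519 / 0.33987 ≈ 0.104.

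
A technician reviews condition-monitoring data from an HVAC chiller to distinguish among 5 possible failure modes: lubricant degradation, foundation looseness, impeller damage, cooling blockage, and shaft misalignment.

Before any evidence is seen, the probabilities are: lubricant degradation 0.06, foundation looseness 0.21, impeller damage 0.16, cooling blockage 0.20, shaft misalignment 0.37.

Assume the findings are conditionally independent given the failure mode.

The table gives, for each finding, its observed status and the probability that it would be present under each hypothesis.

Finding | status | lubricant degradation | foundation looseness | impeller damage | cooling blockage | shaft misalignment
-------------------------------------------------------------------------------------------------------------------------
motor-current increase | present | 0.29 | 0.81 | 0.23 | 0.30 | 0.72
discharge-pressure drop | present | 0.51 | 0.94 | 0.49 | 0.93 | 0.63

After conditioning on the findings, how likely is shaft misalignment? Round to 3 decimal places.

Multiply each prior by the joint likelihood of the evidence pattern:
  lubricant degradation: 0.06 × 0.29 × 0.51 = 0.008874
  foundation looseness: 0.21 × 0.81 × 0.94 = 0.15989
  impeller damage: 0.16 × 0.23 × 0.49 = 0.018032
  cooling blockage: 0.20 × 0.30 × 0.93 = 0.0558
  shaft misalignment: 0.37 × 0.72 × 0.63 = 0.16783
Normalizing constant Z = 0.008874 + 0.15989 + 0.018032 + 0.0558 + 0.16783 = 0.41043.
P(shaft misalignment | evidence) = 0.16783 / 0.41043 ≈ 0.409.

0.409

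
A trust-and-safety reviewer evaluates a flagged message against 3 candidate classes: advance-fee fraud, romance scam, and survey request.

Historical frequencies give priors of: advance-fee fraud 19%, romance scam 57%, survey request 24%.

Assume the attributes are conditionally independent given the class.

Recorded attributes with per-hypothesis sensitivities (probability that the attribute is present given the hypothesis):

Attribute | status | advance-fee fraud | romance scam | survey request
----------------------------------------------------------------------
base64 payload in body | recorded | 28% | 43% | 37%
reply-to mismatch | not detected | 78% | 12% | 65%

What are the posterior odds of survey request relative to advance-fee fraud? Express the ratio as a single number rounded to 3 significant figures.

Unnormalized posterior weight (prior times the attribute likelihoods) for each of the two hypotheses (using 1 − P(present | H) for each absent attribute):
  survey request: 0.24 × 0.37 × (1 − 0.65) = 0.03108
  advance-fee fraud: 0.19 × 0.28 × (1 − 0.78) = 0.011704
Odds(survey request : advance-fee fraud) = 0.03108 / 0.011704 ≈ 2.66.

2.66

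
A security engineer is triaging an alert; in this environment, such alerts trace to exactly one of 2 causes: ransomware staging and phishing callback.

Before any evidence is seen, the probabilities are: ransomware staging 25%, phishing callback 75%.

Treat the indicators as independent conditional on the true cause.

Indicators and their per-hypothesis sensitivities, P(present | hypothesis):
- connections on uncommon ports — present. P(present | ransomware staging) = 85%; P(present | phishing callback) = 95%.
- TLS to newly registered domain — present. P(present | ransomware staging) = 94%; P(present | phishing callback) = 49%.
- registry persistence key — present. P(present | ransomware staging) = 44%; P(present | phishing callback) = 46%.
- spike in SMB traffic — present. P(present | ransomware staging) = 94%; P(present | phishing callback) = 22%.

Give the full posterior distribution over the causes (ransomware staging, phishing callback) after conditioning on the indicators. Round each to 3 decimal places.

0.700, 0.300

For each hypothesis, the unnormalized posterior weight is prior × product of the indicator likelihoods:
  ransomware staging: 0.25 × 0.85 × 0.94 × 0.44 × 0.94 = 0.082617
  phishing callback: 0.75 × 0.95 × 0.49 × 0.46 × 0.22 = 0.035331
Normalizing constant Z = 0.082617 + 0.035331 = 0.11795.
P(ransomware staging | evidence) = 0.082617 / 0.11795 ≈ 0.700
P(phishing callback | evidence) = 0.035331 / 0.11795 ≈ 0.300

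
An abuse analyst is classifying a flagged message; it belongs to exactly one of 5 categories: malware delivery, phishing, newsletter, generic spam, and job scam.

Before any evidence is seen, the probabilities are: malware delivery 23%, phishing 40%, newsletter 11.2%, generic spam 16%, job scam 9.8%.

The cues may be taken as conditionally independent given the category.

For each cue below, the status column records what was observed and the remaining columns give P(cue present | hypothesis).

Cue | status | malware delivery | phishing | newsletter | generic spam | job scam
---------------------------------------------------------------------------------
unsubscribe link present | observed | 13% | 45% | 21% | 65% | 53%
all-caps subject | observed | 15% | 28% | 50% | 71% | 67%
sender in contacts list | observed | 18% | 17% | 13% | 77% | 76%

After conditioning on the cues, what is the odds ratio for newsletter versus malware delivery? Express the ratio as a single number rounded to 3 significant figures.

1.89

Unnormalized posterior weight (prior times the cue likelihoods) for each of the two hypotheses:
  newsletter: 0.112 × 0.21 × 0.50 × 0.13 = 0.0015288
  malware delivery: 0.230 × 0.13 × 0.15 × 0.18 = 0.0008073
Posterior odds = 0.0015288 / 0.0008073 ≈ 1.89.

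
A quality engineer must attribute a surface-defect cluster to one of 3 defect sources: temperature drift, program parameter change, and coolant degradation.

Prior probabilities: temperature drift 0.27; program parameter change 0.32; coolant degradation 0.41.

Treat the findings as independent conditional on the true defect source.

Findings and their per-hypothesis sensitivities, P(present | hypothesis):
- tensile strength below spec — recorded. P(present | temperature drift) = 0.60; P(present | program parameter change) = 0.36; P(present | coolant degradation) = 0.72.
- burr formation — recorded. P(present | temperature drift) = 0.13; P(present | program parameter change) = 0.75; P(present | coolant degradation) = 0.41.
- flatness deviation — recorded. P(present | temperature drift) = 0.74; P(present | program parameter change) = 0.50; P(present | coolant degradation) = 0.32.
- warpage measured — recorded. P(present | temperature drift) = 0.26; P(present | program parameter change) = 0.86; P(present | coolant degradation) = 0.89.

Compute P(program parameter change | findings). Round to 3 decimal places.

0.491

For each hypothesis, the unnormalized posterior weight is prior × product of the finding likelihoods:
  temperature drift: 0.27 × 0.60 × 0.13 × 0.74 × 0.26 = 0.0040519
  program parameter change: 0.32 × 0.36 × 0.75 × 0.50 × 0.86 = 0.037152
  coolant degradation: 0.41 × 0.72 × 0.41 × 0.32 × 0.89 = 0.03447
Marginal likelihood of the evidence = 0.075674.
P(program parameter change | evidence) = 0.037152 / 0.075674 ≈ 0.491.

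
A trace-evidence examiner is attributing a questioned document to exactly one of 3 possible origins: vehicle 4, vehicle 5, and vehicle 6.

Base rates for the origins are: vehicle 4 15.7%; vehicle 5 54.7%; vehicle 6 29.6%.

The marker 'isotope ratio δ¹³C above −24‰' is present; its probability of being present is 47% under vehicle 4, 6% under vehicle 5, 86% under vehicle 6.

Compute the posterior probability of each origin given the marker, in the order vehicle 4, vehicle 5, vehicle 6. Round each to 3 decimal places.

For each hypothesis, the unnormalized posterior weight is prior × likelihood:
  vehicle 4: 0.157 × 0.47 = 0.07379
  vehicle 5: 0.547 × 0.06 = 0.03282
  vehicle 6: 0.296 × 0.86 = 0.25456
Marginal likelihood of the evidence = 0.36117.
P(vehicle 4 | evidence) = 0.07379 / 0.36117 ≈ 0.204
P(vehicle 5 | evidence) = 0.03282 / 0.36117 ≈ 0.091
P(vehicle 6 | evidence) = 0.25456 / 0.36117 ≈ 0.705

0.204, 0.091, 0.705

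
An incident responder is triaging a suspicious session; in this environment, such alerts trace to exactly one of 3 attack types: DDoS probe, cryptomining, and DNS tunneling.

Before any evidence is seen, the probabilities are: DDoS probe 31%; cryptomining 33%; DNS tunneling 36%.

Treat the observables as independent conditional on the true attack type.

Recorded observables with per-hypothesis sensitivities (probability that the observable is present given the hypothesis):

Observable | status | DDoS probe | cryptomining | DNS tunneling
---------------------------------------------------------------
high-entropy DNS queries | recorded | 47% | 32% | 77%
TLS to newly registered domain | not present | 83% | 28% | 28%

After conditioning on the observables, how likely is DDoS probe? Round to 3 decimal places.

0.082

Multiply each prior by the joint likelihood of the observable pattern (using 1 − P(present | H) for each absent observable):
  DDoS probe: 0.31 × 0.47 × (1 − 0.83) = 0.024769
  cryptomining: 0.33 × 0.32 × (1 − 0.28) = 0.076032
  DNS tunneling: 0.36 × 0.77 × (1 − 0.28) = 0.19958
Marginal likelihood of the evidence = 0.30039.
P(DDoS probe | evidence) = 0.024769 / 0.30039 ≈ 0.082.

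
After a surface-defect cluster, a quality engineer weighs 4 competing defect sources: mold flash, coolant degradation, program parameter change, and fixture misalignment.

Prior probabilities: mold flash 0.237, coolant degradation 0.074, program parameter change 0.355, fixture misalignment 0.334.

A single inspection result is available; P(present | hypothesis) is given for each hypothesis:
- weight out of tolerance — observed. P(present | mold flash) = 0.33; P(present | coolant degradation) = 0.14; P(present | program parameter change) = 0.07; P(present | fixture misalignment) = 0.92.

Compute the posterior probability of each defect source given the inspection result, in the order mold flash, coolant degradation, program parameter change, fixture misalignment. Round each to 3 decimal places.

Multiply each prior by the likelihood of the inspection result:
  mold flash: 0.237 × 0.33 = 0.07821
  coolant degradation: 0.074 × 0.14 = 0.01036
  program parameter change: 0.355 × 0.07 = 0.02485
  fixture misalignment: 0.334 × 0.92 = 0.30728
The unnormalized weights sum to 0.4207.
P(mold flash | evidence) = 0.07821 / 0.4207 ≈ 0.186
P(coolant degradation | evidence) = 0.01036 / 0.4207 ≈ 0.025
P(program parameter change | evidence) = 0.02485 / 0.4207 ≈ 0.059
P(fixture misalignment | evidence) = 0.30728 / 0.4207 ≈ 0.730

0.186, 0.025, 0.059, 0.730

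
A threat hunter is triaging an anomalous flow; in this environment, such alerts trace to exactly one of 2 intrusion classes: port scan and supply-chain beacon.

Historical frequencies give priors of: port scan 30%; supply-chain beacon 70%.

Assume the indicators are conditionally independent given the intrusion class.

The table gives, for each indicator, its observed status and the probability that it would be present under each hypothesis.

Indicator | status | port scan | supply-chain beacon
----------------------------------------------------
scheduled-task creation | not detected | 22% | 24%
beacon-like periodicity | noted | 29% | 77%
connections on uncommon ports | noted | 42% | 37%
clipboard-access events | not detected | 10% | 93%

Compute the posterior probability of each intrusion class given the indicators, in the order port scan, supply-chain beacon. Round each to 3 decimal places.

0.707, 0.293

For each hypothesis, the unnormalized posterior weight is prior × product of the indicator likelihoods (using 1 − P(present | H) for each absent indicator):
  port scan: 0.30 × (1 − 0.22) × 0.29 × 0.42 × (1 − 0.10) = 0.025651
  supply-chain beacon: 0.70 × (1 − 0.24) × 0.77 × 0.37 × (1 − 0.93) = 0.01061
Marginal likelihood of the evidence = 0.036261.
P(port scan | evidence) = 0.025651 / 0.036261 ≈ 0.707
P(supply-chain beacon | evidence) = 0.01061 / 0.036261 ≈ 0.293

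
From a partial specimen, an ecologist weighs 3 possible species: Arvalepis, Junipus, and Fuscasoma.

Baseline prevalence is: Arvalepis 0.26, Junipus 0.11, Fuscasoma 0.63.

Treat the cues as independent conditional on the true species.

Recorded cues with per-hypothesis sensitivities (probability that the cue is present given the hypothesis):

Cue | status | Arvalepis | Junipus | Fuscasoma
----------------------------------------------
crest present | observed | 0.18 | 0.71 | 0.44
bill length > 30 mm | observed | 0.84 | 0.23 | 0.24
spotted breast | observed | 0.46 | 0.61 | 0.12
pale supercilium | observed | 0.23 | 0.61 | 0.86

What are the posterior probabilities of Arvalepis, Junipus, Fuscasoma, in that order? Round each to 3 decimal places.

0.235, 0.377, 0.388

Multiply each prior by the joint likelihood of the cue pattern:
  Arvalepis: 0.26 × 0.18 × 0.84 × 0.46 × 0.23 = 0.0041592
  Junipus: 0.11 × 0.71 × 0.23 × 0.61 × 0.61 = 0.006684
  Fuscasoma: 0.63 × 0.44 × 0.24 × 0.12 × 0.86 = 0.0068657
The unnormalized weights sum to 0.017709.
P(Arvalepis | evidence) = 0.0041592 / 0.017709 ≈ 0.235
P(Junipus | evidence) = 0.006684 / 0.017709 ≈ 0.377
P(Fuscasoma | evidence) = 0.0068657 / 0.017709 ≈ 0.388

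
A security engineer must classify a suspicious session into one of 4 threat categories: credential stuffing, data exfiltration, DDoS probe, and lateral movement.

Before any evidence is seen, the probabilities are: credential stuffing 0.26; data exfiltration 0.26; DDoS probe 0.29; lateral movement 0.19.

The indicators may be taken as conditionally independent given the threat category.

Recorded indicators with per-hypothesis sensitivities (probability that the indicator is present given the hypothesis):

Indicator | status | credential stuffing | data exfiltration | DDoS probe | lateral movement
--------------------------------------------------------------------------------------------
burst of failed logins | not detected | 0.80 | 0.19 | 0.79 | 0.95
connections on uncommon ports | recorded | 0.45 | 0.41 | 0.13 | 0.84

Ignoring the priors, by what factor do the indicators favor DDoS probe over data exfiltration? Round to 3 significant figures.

0.0822

Joint likelihood of the indicator pattern under each hypothesis (using 1 − P(present | H) for each absent indicator):
  DDoS probe: (1 − 0.79) × 0.13 = 0.0273
  data exfiltration: (1 − 0.19) × 0.41 = 0.3321
Bayes factor = 0.0273 / 0.3321 ≈ 0.0822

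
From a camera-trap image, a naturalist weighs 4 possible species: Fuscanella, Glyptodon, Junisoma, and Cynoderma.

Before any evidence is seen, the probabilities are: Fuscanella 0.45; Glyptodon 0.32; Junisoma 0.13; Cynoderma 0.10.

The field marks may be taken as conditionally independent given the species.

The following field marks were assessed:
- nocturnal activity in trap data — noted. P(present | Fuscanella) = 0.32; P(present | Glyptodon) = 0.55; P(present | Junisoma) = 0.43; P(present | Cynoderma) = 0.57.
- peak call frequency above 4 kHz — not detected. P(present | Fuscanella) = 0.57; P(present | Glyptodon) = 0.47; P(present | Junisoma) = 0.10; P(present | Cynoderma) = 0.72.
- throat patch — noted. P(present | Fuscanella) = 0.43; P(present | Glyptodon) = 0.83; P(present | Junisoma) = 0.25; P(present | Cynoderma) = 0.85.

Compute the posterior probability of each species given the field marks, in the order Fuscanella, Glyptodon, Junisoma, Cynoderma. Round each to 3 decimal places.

For each hypothesis, the unnormalized posterior weight is prior × product of the field mark likelihoods (using 1 − P(present | H) for each absent field mark):
  Fuscanella: 0.45 × 0.32 × (1 − 0.57) × 0.43 = 0.026626
  Glyptodon: 0.32 × 0.55 × (1 − 0.47) × 0.83 = 0.077422
  Junisoma: 0.13 × 0.43 × (1 − 0.10) × 0.25 = 0.012578
  Cynoderma: 0.10 × 0.57 × (1 − 0.72) × 0.85 = 0.013566
The unnormalized weights sum to 0.13019.
P(Fuscanella | evidence) = 0.026626 / 0.13019 ≈ 0.205
P(Glyptodon | evidence) = 0.077422 / 0.13019 ≈ 0.595
P(Junisoma | evidence) = 0.012578 / 0.13019 ≈ 0.097
P(Cynoderma | evidence) = 0.013566 / 0.13019 ≈ 0.104

0.205, 0.595, 0.097, 0.104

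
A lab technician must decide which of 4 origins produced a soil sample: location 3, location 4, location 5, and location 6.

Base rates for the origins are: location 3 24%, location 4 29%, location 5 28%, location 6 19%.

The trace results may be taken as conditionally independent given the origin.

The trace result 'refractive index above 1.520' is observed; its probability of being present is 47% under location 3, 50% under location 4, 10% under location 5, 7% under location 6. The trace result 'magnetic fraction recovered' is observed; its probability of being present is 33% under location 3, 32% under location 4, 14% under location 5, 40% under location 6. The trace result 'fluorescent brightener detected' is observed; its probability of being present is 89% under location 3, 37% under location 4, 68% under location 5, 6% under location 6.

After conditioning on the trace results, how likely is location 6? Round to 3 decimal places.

By Bayes' rule with conditional independence, the unnormalized weight for each hypothesis is prior × ∏ likelihoods:
  location 3: 0.24 × 0.47 × 0.33 × 0.89 = 0.033129
  location 4: 0.29 × 0.50 × 0.32 × 0.37 = 0.017168
  location 5: 0.28 × 0.10 × 0.14 × 0.68 = 0.0026656
  location 6: 0.19 × 0.07 × 0.40 × 0.06 = 0.0003192
Normalizing constant Z = 0.033129 + 0.017168 + 0.0026656 + 0.0003192 = 0.053282.
P(location 6 | evidence) = 0.0003192 / 0.053282 ≈ 0.006.

0.006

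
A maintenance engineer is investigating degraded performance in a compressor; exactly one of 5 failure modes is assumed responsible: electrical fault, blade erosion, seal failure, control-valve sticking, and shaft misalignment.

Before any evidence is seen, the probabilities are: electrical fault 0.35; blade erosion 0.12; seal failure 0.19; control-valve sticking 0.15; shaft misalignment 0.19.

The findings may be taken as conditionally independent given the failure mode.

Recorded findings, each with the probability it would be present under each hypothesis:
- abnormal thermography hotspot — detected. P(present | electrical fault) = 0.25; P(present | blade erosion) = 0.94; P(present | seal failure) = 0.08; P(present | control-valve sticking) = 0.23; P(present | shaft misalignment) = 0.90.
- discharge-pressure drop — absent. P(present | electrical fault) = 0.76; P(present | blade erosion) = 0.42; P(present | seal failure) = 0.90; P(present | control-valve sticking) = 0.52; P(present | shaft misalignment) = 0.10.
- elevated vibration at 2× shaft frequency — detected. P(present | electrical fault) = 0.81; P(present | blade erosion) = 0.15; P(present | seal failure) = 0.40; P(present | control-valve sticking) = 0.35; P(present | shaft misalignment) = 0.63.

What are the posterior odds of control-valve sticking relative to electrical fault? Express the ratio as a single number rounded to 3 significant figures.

0.341

Posterior odds equal prior odds times the likelihood ratio; only the two competing hypotheses matter (using 1 − P(present | H) for each absent finding).
  control-valve sticking: 0.15 × 0.23 × (1 − 0.52) × 0.35 = 0.005796
  electrical fault: 0.35 × 0.25 × (1 − 0.76) × 0.81 = 0.01701
Posterior odds = 0.005796 / 0.01701 ≈ 0.341.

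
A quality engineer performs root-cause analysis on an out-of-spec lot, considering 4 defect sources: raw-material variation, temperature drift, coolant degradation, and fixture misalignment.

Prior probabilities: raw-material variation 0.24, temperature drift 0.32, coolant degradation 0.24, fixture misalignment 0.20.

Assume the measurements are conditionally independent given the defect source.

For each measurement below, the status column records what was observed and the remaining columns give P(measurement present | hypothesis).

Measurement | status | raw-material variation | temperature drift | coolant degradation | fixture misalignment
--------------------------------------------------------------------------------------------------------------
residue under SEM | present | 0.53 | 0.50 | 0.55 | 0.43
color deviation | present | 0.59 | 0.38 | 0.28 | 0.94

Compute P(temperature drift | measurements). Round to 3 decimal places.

By Bayes' rule with conditional independence, the unnormalized weight for each hypothesis is prior × ∏ likelihoods:
  raw-material variation: 0.24 × 0.53 × 0.59 = 0.075048
  temperature drift: 0.32 × 0.50 × 0.38 = 0.0608
  coolant degradation: 0.24 × 0.55 × 0.28 = 0.03696
  fixture misalignment: 0.20 × 0.43 × 0.94 = 0.08084
Marginal likelihood of the evidence = 0.25365.
P(temperature drift | evidence) = 0.0608 / 0.25365 ≈ 0.240.

0.240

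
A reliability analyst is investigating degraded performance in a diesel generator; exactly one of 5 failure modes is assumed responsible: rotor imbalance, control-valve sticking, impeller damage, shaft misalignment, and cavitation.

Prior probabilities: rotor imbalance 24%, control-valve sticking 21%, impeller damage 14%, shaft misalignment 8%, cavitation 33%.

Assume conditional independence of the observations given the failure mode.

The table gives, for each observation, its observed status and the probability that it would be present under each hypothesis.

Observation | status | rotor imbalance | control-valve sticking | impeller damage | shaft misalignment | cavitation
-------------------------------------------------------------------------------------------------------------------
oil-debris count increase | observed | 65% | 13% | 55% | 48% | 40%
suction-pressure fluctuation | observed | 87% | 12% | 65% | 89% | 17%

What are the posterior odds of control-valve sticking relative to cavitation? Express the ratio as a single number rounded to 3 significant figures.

Unnormalized posterior weight (prior times the observation likelihoods) for each of the two hypotheses:
  control-valve sticking: 0.21 × 0.13 × 0.12 = 0.003276
  cavitation: 0.33 × 0.40 × 0.17 = 0.02244
Posterior odds = 0.003276 / 0.02244 ≈ 0.146.

0.146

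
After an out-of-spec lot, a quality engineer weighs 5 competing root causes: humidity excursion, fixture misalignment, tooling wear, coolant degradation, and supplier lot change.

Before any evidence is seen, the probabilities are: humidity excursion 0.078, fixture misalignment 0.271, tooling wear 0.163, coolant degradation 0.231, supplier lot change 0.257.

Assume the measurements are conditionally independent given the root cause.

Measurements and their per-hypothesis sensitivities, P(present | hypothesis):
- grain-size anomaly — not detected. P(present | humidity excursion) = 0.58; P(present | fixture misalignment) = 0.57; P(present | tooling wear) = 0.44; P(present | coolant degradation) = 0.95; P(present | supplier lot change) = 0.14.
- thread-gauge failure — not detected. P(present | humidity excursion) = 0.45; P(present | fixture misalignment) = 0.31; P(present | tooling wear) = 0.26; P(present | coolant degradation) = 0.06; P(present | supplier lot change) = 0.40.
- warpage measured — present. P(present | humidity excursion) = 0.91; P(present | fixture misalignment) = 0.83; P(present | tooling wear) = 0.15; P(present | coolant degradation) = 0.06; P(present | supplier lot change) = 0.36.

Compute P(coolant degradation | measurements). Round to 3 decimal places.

0.005

For each hypothesis, the unnormalized posterior weight is prior × product of the measurement likelihoods (using 1 − P(present | H) for each absent measurement):
  humidity excursion: 0.078 × (1 − 0.58) × (1 − 0.45) × 0.91 = 0.016396
  fixture misalignment: 0.271 × (1 − 0.57) × (1 − 0.31) × 0.83 = 0.066737
  tooling wear: 0.163 × (1 − 0.44) × (1 − 0.26) × 0.15 = 0.010132
  coolant degradation: 0.231 × (1 − 0.95) × (1 − 0.06) × 0.06 = 0.00065142
  supplier lot change: 0.257 × (1 − 0.14) × (1 − 0.40) × 0.36 = 0.04774
Marginal likelihood of the evidence = 0.14166.
P(coolant degradation | evidence) = 0.00065142 / 0.14166 ≈ 0.005.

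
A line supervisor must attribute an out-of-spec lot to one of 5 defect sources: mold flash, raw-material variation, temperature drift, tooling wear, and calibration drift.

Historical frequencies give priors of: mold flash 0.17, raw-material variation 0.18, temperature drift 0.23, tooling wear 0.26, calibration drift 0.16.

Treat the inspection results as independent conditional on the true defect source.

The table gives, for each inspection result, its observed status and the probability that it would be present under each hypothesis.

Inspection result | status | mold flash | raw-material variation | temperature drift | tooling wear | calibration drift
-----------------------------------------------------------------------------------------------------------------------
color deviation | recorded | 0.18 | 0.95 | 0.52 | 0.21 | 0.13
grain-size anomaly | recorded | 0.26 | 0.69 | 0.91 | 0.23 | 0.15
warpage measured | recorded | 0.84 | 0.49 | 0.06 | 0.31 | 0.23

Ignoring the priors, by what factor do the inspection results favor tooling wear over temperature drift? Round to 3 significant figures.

The Bayes factor is the ratio of the joint likelihoods of the inspection result pattern under the two hypotheses.
  tooling wear: 0.21 × 0.23 × 0.31 = 0.014973
  temperature drift: 0.52 × 0.91 × 0.06 = 0.028392
Bayes factor = 0.014973 / 0.028392 ≈ 0.527

0.527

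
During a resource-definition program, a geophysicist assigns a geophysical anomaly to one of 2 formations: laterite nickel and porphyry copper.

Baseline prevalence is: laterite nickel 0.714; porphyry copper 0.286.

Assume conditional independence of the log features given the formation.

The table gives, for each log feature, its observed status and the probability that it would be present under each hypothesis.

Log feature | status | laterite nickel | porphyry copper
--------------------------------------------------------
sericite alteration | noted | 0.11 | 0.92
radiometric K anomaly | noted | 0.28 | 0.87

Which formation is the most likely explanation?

porphyry copper

Multiply each prior by the joint likelihood of the log feature pattern:
  laterite nickel: 0.714 × 0.11 × 0.28 = 0.021991
  porphyry copper: 0.286 × 0.92 × 0.87 = 0.22891
The unnormalized weights sum to 0.25091.
P(laterite nickel | evidence) ≈ 0.021991 / 0.25091 ≈ 0.088
P(porphyry copper | evidence) ≈ 0.22891 / 0.25091 ≈ 0.912
The largest is 0.912, so porphyry copper is most probable.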